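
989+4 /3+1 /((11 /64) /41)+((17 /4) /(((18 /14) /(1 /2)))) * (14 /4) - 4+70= 2060251 /1584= 1300.66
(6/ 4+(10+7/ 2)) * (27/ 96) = 135/ 32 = 4.22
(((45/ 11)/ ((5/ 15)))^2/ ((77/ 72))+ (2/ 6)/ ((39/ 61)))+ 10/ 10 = 155185826/ 1090089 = 142.36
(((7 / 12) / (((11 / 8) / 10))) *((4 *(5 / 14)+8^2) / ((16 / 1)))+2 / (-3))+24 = 895 / 22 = 40.68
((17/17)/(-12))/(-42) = 1/504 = 0.00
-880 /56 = -110 /7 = -15.71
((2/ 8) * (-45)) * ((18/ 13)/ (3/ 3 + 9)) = -81/ 52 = -1.56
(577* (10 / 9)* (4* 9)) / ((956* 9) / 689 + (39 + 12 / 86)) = 683791160 / 1529559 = 447.05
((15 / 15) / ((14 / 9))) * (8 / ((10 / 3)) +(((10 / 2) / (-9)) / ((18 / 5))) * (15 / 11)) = 929 / 660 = 1.41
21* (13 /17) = 273 /17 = 16.06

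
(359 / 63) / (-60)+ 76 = 286921 / 3780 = 75.91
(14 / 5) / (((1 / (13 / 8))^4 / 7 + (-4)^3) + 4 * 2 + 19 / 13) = -2798978 / 54498075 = -0.05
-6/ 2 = -3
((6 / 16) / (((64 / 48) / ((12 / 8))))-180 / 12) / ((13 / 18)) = -8397 / 416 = -20.19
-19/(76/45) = -45/4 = -11.25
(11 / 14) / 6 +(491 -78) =34703 / 84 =413.13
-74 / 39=-1.90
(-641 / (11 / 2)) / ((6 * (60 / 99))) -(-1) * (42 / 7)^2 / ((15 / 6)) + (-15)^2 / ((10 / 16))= 6847 / 20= 342.35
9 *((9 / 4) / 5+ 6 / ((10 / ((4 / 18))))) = 21 / 4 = 5.25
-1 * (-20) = 20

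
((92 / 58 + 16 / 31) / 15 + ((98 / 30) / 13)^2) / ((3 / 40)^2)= 444777536 / 12306411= 36.14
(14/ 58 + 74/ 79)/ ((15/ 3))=2699/ 11455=0.24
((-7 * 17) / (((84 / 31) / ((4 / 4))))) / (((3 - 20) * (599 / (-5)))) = -155 / 7188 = -0.02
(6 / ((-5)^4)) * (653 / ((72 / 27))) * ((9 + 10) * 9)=1004967 / 2500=401.99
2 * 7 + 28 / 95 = 1358 / 95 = 14.29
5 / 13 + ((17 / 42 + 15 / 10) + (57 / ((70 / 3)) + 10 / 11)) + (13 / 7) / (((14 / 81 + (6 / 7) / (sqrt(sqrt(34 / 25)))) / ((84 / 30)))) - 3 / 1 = -21327258771 * sqrt(34) / 86973606791 + 4300558353 * 34^(3 / 4) * sqrt(5) / 434868033955 + 6721575691220413 / 2611817411933730 + 105765793497 * 34^(1 / 4) * sqrt(5) / 86973606791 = 8.02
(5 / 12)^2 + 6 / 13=1189 / 1872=0.64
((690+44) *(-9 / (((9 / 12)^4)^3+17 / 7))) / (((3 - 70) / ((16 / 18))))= 689610686464 / 19358494853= 35.62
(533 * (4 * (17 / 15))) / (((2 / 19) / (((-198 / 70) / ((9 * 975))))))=-291346 / 39375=-7.40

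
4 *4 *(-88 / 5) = -1408 / 5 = -281.60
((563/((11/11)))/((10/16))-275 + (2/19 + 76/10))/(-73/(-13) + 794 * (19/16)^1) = 2086344/3123695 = 0.67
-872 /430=-436 /215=-2.03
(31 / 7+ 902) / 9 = 705 / 7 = 100.71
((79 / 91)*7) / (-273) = -79 / 3549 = -0.02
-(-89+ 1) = 88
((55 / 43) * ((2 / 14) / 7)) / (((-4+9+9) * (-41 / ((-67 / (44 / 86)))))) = 335 / 56252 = 0.01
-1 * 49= -49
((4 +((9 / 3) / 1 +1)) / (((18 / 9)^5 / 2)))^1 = 1 / 2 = 0.50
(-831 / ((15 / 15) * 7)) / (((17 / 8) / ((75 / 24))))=-20775 / 119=-174.58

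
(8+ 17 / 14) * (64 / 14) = 2064 / 49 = 42.12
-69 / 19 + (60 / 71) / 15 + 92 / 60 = -41318 / 20235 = -2.04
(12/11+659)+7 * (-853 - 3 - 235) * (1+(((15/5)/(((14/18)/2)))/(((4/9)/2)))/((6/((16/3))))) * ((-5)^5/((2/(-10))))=-3801452464.91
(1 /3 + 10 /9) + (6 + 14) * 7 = 1273 /9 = 141.44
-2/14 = -1/7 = -0.14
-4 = -4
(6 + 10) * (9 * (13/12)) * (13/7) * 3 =869.14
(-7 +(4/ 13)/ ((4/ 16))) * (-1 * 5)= 375/ 13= 28.85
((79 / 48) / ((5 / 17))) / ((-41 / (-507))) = 226967 / 3280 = 69.20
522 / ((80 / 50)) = 1305 / 4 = 326.25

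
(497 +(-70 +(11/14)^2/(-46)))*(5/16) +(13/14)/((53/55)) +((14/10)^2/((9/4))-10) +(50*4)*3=1247644357703/1720252800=725.27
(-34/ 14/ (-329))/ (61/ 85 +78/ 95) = 5491/ 1144591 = 0.00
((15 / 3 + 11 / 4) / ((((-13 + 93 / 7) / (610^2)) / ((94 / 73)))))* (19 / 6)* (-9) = -54079432575 / 146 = -370407072.43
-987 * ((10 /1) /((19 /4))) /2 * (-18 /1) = 355320 /19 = 18701.05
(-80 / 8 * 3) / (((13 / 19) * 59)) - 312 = -239874 / 767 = -312.74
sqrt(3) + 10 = 11.73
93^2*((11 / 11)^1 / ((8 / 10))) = 43245 / 4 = 10811.25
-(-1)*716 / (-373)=-716 / 373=-1.92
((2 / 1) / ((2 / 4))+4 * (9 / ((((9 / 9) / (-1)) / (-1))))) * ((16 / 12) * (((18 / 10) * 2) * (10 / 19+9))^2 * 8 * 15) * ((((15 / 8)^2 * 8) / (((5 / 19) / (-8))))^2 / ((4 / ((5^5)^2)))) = 13434057562500000000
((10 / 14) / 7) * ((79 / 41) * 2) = 790 / 2009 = 0.39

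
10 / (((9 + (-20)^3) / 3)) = -30 / 7991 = -0.00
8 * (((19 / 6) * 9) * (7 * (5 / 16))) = 1995 / 4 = 498.75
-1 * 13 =-13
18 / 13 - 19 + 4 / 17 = -3841 / 221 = -17.38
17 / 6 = 2.83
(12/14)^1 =0.86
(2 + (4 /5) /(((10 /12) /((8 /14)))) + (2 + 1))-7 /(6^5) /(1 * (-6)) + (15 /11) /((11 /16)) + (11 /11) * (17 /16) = 8491047421 /987940800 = 8.59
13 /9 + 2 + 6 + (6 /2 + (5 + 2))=175 /9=19.44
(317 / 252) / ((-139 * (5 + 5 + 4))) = -317 / 490392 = -0.00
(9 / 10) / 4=9 / 40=0.22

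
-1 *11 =-11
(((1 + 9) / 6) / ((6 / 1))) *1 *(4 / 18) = 5 / 81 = 0.06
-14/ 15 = -0.93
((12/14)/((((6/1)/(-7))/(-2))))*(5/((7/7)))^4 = 1250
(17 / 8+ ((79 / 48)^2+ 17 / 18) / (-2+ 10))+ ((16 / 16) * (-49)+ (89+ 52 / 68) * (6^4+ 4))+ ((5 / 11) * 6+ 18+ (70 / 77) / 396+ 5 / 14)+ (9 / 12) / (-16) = 30964159637951 / 265402368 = 116668.74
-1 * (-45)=45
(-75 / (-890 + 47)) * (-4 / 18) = -50 / 2529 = -0.02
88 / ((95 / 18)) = 1584 / 95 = 16.67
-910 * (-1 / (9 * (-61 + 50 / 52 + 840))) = 3380 / 26073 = 0.13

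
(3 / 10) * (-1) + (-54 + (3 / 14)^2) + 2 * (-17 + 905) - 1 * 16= 1671631 / 980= 1705.75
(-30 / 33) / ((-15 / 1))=2 / 33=0.06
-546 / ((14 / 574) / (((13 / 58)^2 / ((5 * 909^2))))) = -630539 / 2316341070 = -0.00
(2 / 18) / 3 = 1 / 27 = 0.04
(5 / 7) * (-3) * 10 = -150 / 7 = -21.43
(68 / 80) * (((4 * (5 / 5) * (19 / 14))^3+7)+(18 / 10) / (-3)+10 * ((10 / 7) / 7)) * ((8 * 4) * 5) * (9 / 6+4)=216049328 / 1715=125976.28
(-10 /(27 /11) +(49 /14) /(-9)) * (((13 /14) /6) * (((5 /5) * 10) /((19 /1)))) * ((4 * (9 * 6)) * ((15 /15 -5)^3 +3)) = 1911130 /399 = 4789.80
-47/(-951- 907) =47/1858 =0.03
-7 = -7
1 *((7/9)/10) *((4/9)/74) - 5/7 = -74876/104895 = -0.71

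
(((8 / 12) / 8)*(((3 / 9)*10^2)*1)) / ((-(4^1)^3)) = -25 / 576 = -0.04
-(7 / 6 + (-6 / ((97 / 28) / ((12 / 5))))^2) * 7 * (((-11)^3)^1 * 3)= 242541178187 / 470450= 515551.45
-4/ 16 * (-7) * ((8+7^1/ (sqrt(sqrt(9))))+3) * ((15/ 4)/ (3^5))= 245 * sqrt(3)/ 3888+385/ 1296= 0.41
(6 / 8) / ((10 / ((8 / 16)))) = 3 / 80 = 0.04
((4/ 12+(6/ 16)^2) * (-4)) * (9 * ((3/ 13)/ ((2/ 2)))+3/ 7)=-4.75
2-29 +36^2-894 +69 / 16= 6069 / 16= 379.31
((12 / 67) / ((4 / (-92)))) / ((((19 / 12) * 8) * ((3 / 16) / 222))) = -490176 / 1273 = -385.06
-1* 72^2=-5184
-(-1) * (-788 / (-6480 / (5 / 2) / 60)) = 985 / 54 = 18.24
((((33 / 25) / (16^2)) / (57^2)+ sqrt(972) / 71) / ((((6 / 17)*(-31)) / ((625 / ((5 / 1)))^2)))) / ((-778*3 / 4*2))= 116875 / 60180005376+ 265625*sqrt(3) / 856189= 0.54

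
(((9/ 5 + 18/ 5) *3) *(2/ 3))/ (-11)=-54/ 55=-0.98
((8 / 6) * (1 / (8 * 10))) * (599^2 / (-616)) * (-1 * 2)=358801 / 18480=19.42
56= 56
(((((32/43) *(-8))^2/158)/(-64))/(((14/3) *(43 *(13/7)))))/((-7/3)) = 2304/571575823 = 0.00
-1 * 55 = -55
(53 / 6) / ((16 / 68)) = 901 / 24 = 37.54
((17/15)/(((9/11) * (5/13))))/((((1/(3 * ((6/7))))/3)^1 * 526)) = 2431/46025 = 0.05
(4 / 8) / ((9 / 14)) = 0.78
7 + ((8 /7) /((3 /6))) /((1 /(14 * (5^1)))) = 167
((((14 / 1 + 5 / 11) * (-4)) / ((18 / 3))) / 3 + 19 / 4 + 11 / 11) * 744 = 20770 / 11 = 1888.18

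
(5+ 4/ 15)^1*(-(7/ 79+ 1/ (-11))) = 2/ 165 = 0.01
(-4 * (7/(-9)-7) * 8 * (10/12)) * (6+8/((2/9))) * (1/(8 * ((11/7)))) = 68600/99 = 692.93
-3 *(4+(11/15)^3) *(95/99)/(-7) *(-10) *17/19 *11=-504254/2835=-177.87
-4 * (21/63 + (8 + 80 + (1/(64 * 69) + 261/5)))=-1034327/1840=-562.13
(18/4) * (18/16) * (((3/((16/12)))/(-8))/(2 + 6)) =-729/4096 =-0.18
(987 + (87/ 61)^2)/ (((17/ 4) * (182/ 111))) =141.93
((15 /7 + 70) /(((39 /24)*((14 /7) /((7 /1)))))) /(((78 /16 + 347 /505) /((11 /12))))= 22442200 /876369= 25.61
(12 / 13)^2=144 / 169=0.85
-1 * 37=-37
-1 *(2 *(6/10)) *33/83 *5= -198/83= -2.39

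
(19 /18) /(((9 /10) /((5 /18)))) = 475 /1458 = 0.33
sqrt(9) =3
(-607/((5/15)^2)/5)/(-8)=5463/40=136.58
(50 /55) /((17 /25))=250 /187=1.34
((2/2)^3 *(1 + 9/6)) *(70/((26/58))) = 5075/13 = 390.38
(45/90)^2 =1/4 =0.25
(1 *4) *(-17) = -68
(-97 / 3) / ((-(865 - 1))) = 97 / 2592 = 0.04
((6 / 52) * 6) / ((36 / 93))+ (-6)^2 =1965 / 52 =37.79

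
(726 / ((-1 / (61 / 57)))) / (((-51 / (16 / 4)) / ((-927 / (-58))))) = 9122916 / 9367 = 973.94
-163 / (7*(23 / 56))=-1304 / 23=-56.70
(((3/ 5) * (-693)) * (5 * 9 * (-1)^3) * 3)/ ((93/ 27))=505197/ 31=16296.68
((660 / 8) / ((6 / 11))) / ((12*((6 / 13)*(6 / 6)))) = 7865 / 288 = 27.31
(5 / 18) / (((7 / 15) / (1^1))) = 25 / 42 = 0.60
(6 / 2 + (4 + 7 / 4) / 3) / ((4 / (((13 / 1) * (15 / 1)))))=239.69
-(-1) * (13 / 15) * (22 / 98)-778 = -571687 / 735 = -777.81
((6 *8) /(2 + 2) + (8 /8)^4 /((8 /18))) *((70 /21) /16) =2.97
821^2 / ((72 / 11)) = 7414451 / 72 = 102978.49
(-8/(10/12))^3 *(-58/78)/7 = 1069056/11375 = 93.98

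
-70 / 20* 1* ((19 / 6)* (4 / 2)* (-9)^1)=399 / 2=199.50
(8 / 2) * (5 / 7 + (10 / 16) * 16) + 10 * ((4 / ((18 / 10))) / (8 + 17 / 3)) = 38300 / 861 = 44.48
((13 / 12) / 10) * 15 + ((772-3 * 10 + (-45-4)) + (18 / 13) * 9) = 73537 / 104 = 707.09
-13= -13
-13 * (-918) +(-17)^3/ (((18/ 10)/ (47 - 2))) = -110891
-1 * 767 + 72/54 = -2297/3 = -765.67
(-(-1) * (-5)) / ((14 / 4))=-1.43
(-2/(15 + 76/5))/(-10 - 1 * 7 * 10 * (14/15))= 15/17063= 0.00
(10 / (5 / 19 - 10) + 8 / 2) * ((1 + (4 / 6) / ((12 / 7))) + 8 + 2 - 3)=8305 / 333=24.94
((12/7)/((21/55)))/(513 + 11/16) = 3520/402731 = 0.01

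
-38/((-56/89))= 1691/28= 60.39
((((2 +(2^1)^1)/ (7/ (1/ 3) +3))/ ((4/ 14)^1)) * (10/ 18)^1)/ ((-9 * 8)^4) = 35/ 2902376448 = 0.00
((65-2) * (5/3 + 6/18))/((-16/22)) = -693/4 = -173.25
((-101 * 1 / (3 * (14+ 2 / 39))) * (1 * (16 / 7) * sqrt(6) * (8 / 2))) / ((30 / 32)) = -336128 * sqrt(6) / 14385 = -57.24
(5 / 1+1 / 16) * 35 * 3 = 8505 / 16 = 531.56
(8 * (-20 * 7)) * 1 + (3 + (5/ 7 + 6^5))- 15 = 46513/ 7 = 6644.71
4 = 4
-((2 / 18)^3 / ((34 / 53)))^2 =-2809 / 614345796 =-0.00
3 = 3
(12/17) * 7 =84/17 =4.94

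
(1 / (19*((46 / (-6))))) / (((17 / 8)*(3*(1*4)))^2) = -4 / 378879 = -0.00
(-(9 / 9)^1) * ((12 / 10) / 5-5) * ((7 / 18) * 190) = 15827 / 45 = 351.71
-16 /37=-0.43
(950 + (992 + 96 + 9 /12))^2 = 66504025 /16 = 4156501.56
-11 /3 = -3.67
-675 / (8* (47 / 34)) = -11475 / 188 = -61.04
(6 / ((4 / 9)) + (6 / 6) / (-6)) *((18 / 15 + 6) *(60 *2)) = 11520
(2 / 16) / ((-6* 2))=-1 / 96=-0.01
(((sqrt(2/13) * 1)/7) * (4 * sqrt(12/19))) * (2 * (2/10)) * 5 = 16 * sqrt(1482)/1729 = 0.36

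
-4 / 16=-1 / 4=-0.25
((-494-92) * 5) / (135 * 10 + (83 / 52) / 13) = -1980680 / 912683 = -2.17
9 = 9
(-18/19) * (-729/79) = 13122/1501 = 8.74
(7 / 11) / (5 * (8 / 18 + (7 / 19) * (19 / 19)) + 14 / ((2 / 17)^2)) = 2394 / 3820553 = 0.00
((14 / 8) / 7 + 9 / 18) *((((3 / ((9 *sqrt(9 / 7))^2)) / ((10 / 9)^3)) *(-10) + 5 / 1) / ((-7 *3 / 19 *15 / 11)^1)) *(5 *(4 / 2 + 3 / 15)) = -1101221 / 42000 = -26.22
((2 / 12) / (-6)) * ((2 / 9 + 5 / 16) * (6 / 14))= -11 / 1728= -0.01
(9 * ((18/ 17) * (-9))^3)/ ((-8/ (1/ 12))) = 81.13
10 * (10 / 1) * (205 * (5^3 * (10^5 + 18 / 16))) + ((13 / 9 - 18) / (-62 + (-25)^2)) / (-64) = 83099734861500149 / 324288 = 256252882812.50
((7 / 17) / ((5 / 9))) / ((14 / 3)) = 27 / 170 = 0.16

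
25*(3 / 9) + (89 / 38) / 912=288889 / 34656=8.34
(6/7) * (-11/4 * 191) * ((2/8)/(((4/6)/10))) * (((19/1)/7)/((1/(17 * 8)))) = -30538035/49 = -623225.20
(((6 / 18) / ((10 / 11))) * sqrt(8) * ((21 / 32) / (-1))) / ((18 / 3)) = -77 * sqrt(2) / 960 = -0.11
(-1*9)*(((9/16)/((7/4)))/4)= -81/112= -0.72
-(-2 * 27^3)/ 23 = 39366/ 23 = 1711.57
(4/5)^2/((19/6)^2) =0.06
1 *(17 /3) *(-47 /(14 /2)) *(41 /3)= -32759 /63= -519.98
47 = 47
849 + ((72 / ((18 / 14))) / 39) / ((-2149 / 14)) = 10164965 / 11973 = 848.99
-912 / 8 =-114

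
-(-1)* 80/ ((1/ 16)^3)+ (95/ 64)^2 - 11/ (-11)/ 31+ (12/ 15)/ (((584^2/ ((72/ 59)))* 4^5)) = 65409717882047863/ 199613255680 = 327682.24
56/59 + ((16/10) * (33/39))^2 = 693496/249275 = 2.78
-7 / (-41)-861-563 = -58377 / 41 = -1423.83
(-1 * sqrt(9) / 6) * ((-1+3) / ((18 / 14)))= -7 / 9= -0.78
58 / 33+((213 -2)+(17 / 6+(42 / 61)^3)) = 1078200819 / 4993582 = 215.92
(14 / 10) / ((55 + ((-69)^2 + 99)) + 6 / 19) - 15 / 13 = -7002596 / 6070415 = -1.15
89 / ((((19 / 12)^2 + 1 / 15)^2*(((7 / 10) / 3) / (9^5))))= 3400477.63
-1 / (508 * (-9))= 1 / 4572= 0.00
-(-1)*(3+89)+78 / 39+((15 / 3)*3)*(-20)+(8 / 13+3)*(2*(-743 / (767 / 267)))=-20701840 / 9971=-2076.20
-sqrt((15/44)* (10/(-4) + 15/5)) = -sqrt(330)/44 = -0.41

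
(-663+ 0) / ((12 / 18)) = -1989 / 2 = -994.50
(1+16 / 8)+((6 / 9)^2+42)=409 / 9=45.44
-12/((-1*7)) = 12/7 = 1.71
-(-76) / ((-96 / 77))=-1463 / 24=-60.96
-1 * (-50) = 50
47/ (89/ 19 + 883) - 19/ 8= -156655/ 67464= -2.32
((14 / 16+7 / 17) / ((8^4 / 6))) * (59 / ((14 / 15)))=66375 / 557056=0.12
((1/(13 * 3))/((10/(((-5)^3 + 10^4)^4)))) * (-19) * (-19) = 686571252001953125/78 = 8802195538486578.53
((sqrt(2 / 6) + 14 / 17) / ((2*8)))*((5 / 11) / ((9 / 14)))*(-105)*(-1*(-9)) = -25725 / 748 - 1225*sqrt(3) / 88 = -58.50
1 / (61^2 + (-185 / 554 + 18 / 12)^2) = 76729 / 285612938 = 0.00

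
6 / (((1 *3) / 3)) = 6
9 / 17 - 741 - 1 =-12605 / 17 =-741.47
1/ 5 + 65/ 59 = 384/ 295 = 1.30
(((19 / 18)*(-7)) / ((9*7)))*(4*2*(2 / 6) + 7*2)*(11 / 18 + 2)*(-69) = 513475 / 1458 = 352.18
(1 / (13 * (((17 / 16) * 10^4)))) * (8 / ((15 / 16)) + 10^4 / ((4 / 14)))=525128 / 2071875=0.25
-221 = -221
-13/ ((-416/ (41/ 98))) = 41/ 3136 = 0.01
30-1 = 29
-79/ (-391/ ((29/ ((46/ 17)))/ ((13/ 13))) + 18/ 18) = 2291/ 1029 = 2.23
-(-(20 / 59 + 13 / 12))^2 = -1014049 / 501264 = -2.02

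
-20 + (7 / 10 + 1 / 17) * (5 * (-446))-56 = -1768.18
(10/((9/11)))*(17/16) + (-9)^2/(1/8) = 47591/72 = 660.99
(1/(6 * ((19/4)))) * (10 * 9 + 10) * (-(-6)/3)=7.02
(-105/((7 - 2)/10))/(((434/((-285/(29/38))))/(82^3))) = 99632626.92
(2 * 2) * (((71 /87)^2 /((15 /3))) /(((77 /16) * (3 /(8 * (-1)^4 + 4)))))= 1290496 /2914065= 0.44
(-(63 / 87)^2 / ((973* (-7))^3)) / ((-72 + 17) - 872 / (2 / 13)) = -9 / 31035325348409417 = -0.00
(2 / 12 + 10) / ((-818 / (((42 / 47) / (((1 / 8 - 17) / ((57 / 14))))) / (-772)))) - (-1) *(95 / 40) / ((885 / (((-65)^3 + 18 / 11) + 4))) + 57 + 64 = -533933608438903 / 866813511960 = -615.97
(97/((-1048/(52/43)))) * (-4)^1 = 2522/5633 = 0.45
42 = 42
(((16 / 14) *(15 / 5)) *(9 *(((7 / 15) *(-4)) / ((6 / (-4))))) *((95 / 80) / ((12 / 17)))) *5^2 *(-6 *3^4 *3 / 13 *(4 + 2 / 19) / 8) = -185895 / 2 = -92947.50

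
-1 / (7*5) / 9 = -1 / 315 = -0.00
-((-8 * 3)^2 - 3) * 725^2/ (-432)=100394375/ 144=697183.16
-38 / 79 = -0.48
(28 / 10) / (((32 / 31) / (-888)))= -2408.70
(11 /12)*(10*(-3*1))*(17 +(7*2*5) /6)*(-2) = 1576.67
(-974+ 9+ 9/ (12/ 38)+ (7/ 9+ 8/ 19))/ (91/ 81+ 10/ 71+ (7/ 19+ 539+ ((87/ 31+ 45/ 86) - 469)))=-272463663051/ 21837392089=-12.48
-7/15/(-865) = 7/12975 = 0.00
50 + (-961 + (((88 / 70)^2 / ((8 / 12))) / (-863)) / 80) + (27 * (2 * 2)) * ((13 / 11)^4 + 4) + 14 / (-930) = -3862563160564219 / 14394632232750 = -268.33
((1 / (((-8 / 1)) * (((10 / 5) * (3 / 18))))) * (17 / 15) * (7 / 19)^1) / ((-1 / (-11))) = -1309 / 760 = -1.72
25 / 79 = 0.32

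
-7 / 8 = -0.88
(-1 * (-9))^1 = 9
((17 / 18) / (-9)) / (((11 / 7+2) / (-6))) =119 / 675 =0.18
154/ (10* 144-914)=77/ 263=0.29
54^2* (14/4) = 10206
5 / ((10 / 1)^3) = 1 / 200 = 0.00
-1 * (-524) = 524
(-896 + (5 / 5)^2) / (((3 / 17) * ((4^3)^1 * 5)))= -15.85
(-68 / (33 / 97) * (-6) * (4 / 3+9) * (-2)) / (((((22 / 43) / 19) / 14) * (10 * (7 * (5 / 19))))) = -6348161896 / 9075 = -699521.97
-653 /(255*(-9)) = 653 /2295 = 0.28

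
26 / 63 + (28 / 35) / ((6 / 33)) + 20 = 7816 / 315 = 24.81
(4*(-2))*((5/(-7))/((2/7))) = 20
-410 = -410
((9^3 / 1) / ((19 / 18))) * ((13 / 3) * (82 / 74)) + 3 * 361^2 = 277178331 / 703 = 394279.28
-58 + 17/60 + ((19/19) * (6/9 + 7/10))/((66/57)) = -6219/110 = -56.54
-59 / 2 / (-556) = 59 / 1112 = 0.05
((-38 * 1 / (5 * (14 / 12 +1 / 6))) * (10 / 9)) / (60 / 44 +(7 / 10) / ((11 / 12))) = -1045 / 351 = -2.98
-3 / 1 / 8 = -3 / 8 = -0.38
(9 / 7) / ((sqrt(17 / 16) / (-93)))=-3348 * sqrt(17) / 119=-116.00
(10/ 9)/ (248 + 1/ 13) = 26/ 5805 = 0.00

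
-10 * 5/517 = -50/517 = -0.10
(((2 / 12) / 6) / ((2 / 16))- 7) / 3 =-61 / 27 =-2.26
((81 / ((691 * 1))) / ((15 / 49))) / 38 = 1323 / 131290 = 0.01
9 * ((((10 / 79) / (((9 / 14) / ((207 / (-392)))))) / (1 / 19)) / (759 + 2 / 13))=-255645 / 10915114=-0.02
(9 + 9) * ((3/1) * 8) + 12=444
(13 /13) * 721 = 721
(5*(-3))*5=-75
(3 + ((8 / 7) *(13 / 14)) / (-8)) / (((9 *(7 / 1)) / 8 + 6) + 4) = 1124 / 7007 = 0.16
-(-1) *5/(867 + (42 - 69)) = 1/168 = 0.01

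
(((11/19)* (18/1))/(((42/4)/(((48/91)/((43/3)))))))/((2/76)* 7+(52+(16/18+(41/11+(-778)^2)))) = 3763584/62377307664581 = 0.00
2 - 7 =-5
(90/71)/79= 90/5609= 0.02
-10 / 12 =-5 / 6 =-0.83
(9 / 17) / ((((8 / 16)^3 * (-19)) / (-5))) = 360 / 323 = 1.11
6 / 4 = 1.50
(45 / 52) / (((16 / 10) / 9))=4.87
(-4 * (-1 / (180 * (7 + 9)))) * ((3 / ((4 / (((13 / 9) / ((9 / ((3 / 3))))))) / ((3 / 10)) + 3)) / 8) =13 / 2148480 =0.00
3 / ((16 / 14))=21 / 8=2.62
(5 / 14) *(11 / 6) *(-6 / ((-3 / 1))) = 55 / 42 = 1.31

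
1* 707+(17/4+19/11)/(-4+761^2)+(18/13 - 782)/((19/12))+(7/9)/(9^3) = 2945368264743299/13764635856972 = 213.98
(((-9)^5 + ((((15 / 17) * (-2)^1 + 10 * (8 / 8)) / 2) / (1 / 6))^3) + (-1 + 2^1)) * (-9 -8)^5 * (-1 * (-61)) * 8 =30465002658368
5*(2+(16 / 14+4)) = 250 / 7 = 35.71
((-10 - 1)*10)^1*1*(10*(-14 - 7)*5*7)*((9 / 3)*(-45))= -109147500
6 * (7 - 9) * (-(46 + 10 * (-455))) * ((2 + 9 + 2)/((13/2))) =-108096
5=5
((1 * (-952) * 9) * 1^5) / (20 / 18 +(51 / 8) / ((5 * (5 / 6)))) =-7711200 / 2377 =-3244.09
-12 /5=-2.40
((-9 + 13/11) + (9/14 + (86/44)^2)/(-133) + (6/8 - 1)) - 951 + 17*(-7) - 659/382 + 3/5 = -232210133489/215163410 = -1079.23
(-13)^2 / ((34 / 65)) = 10985 / 34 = 323.09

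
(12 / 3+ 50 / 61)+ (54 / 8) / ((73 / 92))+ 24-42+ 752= 3327845 / 4453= 747.33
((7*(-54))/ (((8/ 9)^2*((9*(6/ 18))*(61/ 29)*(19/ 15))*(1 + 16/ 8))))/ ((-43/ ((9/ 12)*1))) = 2219805/ 6379136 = 0.35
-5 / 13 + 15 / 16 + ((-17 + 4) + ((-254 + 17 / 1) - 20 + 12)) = -53549 / 208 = -257.45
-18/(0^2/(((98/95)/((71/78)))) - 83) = 18/83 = 0.22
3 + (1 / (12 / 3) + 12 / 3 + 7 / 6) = 101 / 12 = 8.42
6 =6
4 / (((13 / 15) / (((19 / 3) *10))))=292.31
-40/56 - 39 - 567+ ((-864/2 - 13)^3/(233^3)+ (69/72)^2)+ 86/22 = -341580919378571/561023394624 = -608.85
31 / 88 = 0.35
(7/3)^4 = 2401/81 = 29.64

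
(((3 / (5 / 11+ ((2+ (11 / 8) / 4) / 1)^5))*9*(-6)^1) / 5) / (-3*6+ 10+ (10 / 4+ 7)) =-39862665216 / 131356438925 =-0.30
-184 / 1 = -184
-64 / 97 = -0.66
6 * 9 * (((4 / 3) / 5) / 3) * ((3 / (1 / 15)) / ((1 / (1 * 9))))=1944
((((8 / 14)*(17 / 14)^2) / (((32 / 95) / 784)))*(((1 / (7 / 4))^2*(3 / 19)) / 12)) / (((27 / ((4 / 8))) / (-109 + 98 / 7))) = -137275 / 9261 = -14.82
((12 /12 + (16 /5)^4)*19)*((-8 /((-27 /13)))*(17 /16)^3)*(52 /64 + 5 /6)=6342681000409 /414720000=15293.89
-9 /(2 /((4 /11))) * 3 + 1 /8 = -421 /88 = -4.78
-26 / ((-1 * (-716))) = -13 / 358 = -0.04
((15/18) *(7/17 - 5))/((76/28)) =-455/323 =-1.41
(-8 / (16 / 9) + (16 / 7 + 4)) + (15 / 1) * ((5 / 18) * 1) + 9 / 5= 814 / 105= 7.75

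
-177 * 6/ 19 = -1062/ 19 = -55.89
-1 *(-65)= 65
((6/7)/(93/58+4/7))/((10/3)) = 0.12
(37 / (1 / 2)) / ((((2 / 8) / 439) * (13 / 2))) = 259888 / 13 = 19991.38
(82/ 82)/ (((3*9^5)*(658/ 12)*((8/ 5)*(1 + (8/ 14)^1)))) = 5/ 122113332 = 0.00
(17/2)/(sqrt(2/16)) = 17 *sqrt(2) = 24.04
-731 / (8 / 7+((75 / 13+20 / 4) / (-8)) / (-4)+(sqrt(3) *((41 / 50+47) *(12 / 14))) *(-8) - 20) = -4484513215000 / 106735160744663+79398614131200 *sqrt(3) / 106735160744663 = 1.25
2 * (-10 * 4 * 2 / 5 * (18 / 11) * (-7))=366.55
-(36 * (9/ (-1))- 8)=332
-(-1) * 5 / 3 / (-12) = -0.14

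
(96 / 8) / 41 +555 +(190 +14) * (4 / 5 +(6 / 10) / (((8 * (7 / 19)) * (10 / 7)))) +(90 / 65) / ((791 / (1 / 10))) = 31517474361 / 42160300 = 747.56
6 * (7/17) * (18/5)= 756/85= 8.89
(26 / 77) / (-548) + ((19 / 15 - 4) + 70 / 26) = -171319 / 4114110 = -0.04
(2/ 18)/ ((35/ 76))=76/ 315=0.24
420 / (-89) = -420 / 89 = -4.72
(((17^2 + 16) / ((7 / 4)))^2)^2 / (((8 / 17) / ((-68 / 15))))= -64023168784000 / 7203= -8888403274.19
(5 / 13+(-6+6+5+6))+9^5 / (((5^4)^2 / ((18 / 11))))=649754966 / 55859375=11.63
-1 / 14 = -0.07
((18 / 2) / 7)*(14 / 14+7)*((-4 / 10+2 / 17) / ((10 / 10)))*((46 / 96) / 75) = -0.02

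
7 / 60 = 0.12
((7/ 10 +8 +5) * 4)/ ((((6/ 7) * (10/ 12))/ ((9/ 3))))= 230.16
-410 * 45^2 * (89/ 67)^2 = -6576410250/ 4489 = -1465005.62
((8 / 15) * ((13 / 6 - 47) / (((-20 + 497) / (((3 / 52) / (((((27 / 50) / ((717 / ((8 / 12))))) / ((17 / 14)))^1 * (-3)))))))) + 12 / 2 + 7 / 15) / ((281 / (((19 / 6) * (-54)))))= -1959133643 / 365921010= -5.35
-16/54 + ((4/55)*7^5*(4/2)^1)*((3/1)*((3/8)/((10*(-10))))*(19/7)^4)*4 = -5971.37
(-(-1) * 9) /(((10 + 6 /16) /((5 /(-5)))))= -72 /83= -0.87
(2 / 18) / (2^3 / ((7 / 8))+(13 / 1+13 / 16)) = 112 / 23139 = 0.00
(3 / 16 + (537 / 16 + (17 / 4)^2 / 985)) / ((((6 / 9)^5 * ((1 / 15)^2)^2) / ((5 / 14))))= 935274650625 / 201728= 4636315.49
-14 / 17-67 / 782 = -711 / 782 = -0.91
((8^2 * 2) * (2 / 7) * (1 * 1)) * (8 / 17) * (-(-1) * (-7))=-2048 / 17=-120.47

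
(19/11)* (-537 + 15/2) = -20121/22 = -914.59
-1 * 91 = -91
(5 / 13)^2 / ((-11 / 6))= -150 / 1859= -0.08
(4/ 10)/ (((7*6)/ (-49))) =-7/ 15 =-0.47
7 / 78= 0.09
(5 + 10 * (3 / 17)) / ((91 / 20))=2300 / 1547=1.49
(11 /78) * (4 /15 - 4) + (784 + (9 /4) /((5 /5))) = 1838593 /2340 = 785.72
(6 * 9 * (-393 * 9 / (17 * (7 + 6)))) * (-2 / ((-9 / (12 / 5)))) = -509328 / 1105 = -460.93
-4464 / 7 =-637.71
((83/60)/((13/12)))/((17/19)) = 1577/1105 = 1.43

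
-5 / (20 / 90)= -45 / 2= -22.50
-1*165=-165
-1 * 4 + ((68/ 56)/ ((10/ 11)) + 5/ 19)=-6387/ 2660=-2.40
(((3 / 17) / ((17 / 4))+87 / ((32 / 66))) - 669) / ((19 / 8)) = -2263545 / 10982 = -206.11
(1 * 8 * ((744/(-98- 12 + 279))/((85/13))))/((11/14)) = 83328/12155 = 6.86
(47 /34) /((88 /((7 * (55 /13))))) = 0.47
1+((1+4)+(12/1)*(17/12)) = 23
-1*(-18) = 18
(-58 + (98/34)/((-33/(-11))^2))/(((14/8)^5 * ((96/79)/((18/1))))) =-44619200/857157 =-52.05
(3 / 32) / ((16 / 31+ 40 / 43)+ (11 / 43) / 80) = 6665 / 103054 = 0.06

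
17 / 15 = 1.13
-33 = -33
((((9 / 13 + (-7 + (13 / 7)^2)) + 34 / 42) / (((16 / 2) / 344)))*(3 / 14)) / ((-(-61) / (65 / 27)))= -420970 / 564921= -0.75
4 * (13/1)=52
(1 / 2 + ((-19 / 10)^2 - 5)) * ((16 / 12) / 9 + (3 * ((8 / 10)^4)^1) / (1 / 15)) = -1395253 / 84375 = -16.54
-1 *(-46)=46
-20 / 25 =-4 / 5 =-0.80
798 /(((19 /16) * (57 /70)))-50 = 775.26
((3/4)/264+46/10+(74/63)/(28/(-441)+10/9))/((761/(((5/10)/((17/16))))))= 30223/8538420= 0.00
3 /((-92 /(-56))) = 1.83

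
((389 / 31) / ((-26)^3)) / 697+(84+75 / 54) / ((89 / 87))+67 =15257233869053 / 101397156744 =150.47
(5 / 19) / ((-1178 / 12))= -30 / 11191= -0.00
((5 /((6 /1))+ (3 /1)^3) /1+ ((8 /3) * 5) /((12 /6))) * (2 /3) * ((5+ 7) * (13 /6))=598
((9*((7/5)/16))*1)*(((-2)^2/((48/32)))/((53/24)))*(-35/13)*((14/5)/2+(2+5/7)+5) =-80388/3445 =-23.33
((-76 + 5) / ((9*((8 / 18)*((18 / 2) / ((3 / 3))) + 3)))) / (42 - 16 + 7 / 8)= -568 / 13545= -0.04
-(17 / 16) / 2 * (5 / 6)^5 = -53125 / 248832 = -0.21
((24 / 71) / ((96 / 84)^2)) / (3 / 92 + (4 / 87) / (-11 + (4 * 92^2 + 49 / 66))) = 219023719131 / 27597749558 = 7.94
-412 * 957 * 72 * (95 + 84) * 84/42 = -10163064384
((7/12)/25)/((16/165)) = 77/320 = 0.24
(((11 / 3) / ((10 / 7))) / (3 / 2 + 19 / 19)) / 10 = 77 / 750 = 0.10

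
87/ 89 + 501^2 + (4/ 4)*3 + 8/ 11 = 245734585/ 979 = 251005.70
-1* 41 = -41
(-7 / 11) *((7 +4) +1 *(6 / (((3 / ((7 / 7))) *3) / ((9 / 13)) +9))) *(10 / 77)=-1240 / 1331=-0.93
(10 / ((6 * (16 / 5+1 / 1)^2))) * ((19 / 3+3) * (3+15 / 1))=15.87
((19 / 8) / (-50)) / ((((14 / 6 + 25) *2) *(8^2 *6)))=-0.00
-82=-82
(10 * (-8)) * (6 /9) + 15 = -115 /3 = -38.33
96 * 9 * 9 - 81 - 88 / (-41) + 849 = 350392 / 41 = 8546.15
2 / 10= 1 / 5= 0.20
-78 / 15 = -26 / 5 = -5.20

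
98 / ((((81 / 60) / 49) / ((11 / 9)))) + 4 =1057412 / 243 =4351.49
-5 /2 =-2.50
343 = 343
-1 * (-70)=70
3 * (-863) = -2589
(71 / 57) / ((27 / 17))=1207 / 1539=0.78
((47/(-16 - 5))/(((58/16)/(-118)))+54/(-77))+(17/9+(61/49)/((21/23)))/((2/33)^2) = 957.60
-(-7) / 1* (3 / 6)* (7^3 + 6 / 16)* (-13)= -249977 / 16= -15623.56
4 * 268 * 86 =92192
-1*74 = -74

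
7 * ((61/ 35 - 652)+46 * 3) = -17929/ 5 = -3585.80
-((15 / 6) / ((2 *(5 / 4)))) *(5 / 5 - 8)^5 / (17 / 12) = 201684 / 17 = 11863.76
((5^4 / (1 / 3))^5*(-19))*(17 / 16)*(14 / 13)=-52397060394287109375 / 104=-503817888406606820.91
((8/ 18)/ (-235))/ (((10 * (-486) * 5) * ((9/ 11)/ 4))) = 0.00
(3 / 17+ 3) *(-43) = -2322 / 17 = -136.59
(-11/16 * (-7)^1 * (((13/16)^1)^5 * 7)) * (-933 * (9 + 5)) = -1307028960237/8388608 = -155809.99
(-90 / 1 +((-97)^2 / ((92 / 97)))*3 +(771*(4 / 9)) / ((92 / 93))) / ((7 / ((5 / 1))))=21441.05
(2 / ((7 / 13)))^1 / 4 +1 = 1.93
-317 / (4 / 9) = -2853 / 4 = -713.25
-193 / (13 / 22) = -4246 / 13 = -326.62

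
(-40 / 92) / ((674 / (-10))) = 50 / 7751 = 0.01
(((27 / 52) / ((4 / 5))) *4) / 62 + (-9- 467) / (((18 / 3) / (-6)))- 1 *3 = 1525087 / 3224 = 473.04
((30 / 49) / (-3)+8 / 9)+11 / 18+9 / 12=2.05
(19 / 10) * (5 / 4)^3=475 / 128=3.71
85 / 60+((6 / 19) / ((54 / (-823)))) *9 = -9553 / 228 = -41.90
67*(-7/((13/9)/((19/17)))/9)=-8911/221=-40.32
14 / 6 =7 / 3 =2.33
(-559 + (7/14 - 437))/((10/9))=-17919/20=-895.95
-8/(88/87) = -87/11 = -7.91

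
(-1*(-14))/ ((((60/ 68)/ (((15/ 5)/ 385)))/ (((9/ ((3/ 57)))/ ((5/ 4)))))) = 23256/ 1375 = 16.91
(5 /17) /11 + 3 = 566 /187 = 3.03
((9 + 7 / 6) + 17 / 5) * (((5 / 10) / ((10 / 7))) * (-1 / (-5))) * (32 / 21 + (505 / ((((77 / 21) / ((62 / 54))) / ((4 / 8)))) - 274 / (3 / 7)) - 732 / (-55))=-139854931 / 270000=-517.98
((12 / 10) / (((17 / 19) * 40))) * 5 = 57 / 340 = 0.17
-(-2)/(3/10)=20/3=6.67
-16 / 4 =-4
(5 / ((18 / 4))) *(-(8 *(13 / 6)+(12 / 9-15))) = -4.07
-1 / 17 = -0.06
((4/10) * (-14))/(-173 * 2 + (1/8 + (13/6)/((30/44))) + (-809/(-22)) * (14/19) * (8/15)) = 421344/24697243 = 0.02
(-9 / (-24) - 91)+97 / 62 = -22087 / 248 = -89.06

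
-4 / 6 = -2 / 3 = -0.67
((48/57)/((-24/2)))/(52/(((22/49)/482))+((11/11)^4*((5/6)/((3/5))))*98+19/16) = -2112/1684222187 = -0.00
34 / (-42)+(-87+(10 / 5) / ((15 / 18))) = -8968 / 105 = -85.41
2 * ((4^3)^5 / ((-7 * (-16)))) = 134217728 / 7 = 19173961.14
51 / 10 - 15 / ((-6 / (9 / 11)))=393 / 55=7.15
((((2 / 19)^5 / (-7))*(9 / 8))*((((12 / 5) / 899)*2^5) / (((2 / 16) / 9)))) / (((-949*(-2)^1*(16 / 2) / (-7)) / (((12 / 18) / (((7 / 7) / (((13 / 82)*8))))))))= 165888 / 33312284559965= 0.00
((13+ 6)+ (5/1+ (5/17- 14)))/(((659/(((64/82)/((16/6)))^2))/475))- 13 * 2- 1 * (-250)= 4230392432/18832243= 224.64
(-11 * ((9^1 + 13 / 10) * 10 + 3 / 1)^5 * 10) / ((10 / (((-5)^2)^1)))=-3680120338400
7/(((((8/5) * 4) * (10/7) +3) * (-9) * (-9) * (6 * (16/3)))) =49/220320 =0.00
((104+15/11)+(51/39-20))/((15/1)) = 12394/2145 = 5.78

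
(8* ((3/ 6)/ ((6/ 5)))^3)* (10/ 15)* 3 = 125/ 108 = 1.16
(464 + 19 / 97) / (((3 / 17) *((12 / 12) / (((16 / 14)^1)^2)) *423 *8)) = 680408 / 670173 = 1.02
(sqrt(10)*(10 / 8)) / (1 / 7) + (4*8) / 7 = 32 / 7 + 35*sqrt(10) / 4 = 32.24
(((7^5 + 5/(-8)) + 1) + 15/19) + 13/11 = 28105227/1672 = 16809.35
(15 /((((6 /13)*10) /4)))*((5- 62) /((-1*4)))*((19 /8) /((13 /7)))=7581 /32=236.91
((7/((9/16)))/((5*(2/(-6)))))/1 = -7.47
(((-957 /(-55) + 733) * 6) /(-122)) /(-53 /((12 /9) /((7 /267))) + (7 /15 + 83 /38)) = -22.94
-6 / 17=-0.35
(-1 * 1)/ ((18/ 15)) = -5/ 6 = -0.83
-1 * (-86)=86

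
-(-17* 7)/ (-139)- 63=-8876/ 139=-63.86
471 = 471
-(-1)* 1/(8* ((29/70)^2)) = 1225/1682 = 0.73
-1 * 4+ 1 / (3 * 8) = -95 / 24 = -3.96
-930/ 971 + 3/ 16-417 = -417.77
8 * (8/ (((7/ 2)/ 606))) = 77568/ 7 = 11081.14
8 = 8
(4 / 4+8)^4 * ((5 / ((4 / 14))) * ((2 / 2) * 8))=918540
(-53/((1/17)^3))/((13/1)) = -260389/13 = -20029.92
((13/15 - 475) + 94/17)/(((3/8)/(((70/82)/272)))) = -418229/106641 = -3.92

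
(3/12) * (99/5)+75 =1599/20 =79.95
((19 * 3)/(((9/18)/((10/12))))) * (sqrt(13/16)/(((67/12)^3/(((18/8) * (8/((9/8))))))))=656640 * sqrt(13)/300763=7.87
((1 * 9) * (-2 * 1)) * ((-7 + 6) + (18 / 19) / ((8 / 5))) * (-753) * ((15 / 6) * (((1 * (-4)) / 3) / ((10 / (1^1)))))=70029 / 38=1842.87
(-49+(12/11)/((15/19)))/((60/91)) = -79443/1100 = -72.22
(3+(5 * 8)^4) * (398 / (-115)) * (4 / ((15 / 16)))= -65208396416 / 1725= -37801968.94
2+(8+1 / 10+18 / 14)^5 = 72836.42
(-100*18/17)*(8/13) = -14400/221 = -65.16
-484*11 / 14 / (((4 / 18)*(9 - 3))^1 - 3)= 228.17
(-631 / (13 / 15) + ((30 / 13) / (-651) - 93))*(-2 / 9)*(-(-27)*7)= 13897608 / 403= 34485.38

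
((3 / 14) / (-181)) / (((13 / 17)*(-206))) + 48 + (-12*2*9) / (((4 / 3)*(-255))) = 28053543303 / 576814420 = 48.64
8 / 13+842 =10954 / 13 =842.62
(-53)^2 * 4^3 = 179776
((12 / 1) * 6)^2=5184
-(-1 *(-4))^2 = -16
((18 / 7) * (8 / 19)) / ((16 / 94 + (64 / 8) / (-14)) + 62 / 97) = 328248 / 72143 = 4.55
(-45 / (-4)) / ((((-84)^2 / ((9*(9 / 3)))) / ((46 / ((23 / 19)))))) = 2565 / 1568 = 1.64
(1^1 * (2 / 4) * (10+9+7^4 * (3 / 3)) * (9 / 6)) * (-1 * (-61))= 110715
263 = 263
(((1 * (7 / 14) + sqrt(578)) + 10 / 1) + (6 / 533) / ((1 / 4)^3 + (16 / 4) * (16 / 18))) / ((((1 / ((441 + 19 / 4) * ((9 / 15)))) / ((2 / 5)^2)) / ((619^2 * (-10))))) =-69683958426 * sqrt(2) / 25 - 47202505411906557 / 27409525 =-5664040482.19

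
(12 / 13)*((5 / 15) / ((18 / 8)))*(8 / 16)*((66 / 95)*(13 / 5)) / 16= 11 / 1425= 0.01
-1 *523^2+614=-272915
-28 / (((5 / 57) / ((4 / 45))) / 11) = -23408 / 75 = -312.11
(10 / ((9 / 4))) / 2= 20 / 9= 2.22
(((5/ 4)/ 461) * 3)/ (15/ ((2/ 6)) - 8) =15/ 68228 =0.00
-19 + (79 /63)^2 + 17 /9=-61673 /3969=-15.54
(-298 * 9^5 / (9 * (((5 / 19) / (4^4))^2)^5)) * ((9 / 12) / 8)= -1358605101082108492791446571093424877862912 / 9765625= -139121162350807909661844100000000000.00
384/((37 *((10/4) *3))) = 256/185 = 1.38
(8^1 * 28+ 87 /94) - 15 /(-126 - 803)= 19643257 /87326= 224.94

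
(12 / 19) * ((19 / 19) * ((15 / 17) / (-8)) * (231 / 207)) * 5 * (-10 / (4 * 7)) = 4125 / 29716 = 0.14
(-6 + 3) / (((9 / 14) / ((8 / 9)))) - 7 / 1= -301 / 27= -11.15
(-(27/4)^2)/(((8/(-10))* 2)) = 3645/128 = 28.48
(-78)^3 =-474552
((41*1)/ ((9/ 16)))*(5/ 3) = 3280/ 27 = 121.48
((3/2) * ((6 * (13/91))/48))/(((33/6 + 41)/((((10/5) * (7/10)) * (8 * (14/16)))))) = 7/1240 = 0.01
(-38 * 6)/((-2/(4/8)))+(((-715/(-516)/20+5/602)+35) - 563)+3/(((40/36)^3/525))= 48924727/72240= 677.25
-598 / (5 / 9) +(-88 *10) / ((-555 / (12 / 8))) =-198694 / 185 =-1074.02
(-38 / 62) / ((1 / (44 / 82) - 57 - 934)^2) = -9196 / 14679774751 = -0.00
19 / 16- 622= -9933 / 16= -620.81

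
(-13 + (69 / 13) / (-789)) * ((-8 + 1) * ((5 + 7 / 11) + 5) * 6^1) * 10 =58104.60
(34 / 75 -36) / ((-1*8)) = 1333 / 300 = 4.44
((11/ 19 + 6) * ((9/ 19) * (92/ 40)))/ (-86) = -5175/ 62092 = -0.08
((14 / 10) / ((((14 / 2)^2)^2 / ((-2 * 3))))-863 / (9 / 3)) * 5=-1480063 / 1029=-1438.35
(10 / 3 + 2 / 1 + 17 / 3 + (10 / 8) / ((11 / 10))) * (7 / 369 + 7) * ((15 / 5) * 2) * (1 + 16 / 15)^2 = 2183.00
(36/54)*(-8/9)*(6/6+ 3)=-64/27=-2.37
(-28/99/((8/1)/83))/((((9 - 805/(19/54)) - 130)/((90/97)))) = 55195/48835523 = 0.00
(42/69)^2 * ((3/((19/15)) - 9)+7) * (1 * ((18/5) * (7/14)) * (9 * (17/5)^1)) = 1889244/251275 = 7.52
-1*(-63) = 63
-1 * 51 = -51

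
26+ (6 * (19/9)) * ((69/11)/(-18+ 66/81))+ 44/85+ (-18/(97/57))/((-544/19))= 936909307/42082480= 22.26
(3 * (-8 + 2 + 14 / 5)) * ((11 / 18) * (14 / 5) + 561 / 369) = -95392 / 3075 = -31.02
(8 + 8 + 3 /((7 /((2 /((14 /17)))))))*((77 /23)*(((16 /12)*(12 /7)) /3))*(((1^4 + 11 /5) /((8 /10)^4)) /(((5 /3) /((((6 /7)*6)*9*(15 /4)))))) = 278994375 /7889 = 35364.99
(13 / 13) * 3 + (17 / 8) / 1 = 41 / 8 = 5.12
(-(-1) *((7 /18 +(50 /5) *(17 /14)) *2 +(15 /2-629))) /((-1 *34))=75151 /4284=17.54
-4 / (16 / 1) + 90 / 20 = 17 / 4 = 4.25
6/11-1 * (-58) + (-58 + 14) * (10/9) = 956/99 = 9.66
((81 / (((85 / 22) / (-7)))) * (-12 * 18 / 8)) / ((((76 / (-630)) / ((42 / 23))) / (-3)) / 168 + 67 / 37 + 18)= 8309245844592 / 41544750433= 200.01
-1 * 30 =-30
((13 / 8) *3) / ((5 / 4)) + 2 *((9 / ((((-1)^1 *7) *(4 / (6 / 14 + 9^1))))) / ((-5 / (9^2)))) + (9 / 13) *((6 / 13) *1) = 1696137 / 16562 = 102.41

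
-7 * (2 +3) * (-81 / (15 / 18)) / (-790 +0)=-1701 / 395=-4.31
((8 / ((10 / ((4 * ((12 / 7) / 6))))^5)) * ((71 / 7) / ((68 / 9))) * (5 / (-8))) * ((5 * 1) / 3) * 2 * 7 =-109056 / 35714875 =-0.00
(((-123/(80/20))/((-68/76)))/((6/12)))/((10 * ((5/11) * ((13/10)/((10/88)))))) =2337/1768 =1.32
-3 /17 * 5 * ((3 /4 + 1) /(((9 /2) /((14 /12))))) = -245 /612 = -0.40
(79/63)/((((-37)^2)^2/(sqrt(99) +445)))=79 * sqrt(11)/39357381 +35155/118072143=0.00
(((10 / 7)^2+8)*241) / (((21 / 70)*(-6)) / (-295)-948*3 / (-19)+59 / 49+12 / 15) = 1661490150 / 104155267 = 15.95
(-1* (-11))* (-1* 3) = -33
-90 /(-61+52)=10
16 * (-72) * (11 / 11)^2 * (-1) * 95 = 109440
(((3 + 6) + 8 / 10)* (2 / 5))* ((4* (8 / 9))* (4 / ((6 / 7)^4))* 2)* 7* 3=26353376 / 6075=4338.00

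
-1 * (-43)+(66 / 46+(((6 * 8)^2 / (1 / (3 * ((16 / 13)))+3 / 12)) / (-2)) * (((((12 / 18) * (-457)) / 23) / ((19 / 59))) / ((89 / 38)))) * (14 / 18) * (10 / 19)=9302426267 / 583395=15945.33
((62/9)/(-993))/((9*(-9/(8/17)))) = 496/12306249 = 0.00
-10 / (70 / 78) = -78 / 7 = -11.14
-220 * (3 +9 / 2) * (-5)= 8250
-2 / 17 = -0.12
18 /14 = 9 /7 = 1.29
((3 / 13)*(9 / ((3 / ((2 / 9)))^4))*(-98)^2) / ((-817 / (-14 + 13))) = 153664 / 209053143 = 0.00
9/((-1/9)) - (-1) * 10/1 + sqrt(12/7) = -71 + 2 * sqrt(21)/7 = -69.69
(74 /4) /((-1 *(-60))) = 37 /120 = 0.31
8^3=512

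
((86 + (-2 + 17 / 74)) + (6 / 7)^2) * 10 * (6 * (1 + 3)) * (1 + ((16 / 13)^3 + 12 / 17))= 4929727313400 / 67713737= 72802.47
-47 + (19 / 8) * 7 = -243 / 8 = -30.38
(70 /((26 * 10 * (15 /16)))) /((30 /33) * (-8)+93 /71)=-43736 /908115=-0.05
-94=-94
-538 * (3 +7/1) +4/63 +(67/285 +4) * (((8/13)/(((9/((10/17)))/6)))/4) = -83713216/15561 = -5379.68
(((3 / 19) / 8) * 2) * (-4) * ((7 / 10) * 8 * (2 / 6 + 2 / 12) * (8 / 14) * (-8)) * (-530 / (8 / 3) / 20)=-1908 / 95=-20.08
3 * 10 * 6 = 180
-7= -7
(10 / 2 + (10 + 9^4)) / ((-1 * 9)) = -2192 / 3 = -730.67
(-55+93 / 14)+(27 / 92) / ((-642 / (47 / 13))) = -86640005 / 1791608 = -48.36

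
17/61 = 0.28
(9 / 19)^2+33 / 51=5348 / 6137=0.87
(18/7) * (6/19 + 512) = 175212/133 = 1317.38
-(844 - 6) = -838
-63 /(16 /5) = -315 /16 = -19.69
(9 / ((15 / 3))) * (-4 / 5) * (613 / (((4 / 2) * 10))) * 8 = -44136 / 125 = -353.09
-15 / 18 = -5 / 6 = -0.83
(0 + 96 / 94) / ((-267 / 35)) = -560 / 4183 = -0.13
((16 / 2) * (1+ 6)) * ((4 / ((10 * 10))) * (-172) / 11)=-9632 / 275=-35.03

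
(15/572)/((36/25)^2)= 3125/247104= 0.01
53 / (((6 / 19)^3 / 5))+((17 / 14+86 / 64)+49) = 51205603 / 6048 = 8466.53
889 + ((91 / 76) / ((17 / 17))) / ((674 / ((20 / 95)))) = 216306237 / 243314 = 889.00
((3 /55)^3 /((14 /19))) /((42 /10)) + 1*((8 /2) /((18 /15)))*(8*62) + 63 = 16790632063 /9782850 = 1716.33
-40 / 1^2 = -40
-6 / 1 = -6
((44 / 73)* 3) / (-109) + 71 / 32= 560723 / 254624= 2.20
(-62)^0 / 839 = 1 / 839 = 0.00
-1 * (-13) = 13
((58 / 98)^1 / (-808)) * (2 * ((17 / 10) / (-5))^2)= -8381 / 49490000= -0.00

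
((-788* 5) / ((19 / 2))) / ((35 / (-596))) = 939296 / 133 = 7062.38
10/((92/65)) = 325/46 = 7.07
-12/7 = -1.71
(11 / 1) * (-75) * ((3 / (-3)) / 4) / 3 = 275 / 4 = 68.75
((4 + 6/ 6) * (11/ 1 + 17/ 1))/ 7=20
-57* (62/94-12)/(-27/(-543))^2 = 261442.59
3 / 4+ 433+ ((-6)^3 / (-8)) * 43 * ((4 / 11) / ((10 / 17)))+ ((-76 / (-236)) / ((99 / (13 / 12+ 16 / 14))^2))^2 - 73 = 67446213117921284239 / 62539426562215680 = 1078.46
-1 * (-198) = 198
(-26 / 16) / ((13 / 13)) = -13 / 8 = -1.62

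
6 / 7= 0.86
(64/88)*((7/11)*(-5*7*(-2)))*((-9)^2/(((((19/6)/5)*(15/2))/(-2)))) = -2540160/2299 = -1104.90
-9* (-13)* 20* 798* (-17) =-31744440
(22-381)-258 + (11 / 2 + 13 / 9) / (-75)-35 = -35213 / 54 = -652.09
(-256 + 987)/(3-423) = -731/420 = -1.74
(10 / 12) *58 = 145 / 3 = 48.33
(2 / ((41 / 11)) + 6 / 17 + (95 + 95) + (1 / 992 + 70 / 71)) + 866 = 1057.88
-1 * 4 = -4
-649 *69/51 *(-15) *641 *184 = 26408251320/17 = 1553426548.24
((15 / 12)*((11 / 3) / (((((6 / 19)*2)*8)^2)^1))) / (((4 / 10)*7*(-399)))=-5225 / 32514048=-0.00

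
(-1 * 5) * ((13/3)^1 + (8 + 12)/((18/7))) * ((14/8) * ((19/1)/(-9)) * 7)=507395/324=1566.03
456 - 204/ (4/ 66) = -2910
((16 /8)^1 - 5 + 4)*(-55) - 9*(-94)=791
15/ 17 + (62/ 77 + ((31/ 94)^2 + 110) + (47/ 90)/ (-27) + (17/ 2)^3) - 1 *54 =18884589073477/ 28106167320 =671.90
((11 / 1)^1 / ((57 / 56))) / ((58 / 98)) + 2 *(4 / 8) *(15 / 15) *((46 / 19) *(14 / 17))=569156 / 28101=20.25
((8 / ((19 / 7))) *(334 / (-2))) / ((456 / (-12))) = 4676 / 361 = 12.95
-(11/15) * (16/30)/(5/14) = -1232/1125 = -1.10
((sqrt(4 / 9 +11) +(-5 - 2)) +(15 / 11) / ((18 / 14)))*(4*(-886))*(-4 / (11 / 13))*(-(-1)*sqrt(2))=-36120448*sqrt(2) / 363 +184288*sqrt(206) / 33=-60569.40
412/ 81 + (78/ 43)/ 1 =24034/ 3483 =6.90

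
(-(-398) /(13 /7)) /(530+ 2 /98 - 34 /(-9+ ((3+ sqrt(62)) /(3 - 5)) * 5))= 64776848598 /158713756721 - 454864648 * sqrt(62) /793568783605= 0.40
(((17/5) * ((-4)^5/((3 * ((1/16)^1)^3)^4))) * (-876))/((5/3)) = 1430775587217097097216/225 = 6359002609853764876.52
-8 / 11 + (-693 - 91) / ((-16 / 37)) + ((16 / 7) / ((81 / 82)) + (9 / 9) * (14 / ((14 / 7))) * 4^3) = 14111753 / 6237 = 2262.59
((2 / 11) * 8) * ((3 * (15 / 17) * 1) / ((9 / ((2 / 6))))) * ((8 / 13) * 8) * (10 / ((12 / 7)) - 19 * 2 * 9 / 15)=-260608 / 21879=-11.91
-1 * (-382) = 382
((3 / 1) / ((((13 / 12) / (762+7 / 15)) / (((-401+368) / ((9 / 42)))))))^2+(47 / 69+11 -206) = 30823167470123744 / 291525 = 105730786279.47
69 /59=1.17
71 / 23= 3.09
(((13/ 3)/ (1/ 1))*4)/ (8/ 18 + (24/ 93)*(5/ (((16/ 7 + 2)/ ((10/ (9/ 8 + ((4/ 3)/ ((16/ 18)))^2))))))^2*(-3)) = -293787/ 149267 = -1.97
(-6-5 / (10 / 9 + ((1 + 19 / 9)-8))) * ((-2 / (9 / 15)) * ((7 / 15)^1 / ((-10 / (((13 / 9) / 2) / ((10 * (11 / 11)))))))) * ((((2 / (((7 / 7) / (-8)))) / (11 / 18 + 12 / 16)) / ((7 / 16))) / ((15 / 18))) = 176384 / 104125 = 1.69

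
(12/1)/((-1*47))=-12/47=-0.26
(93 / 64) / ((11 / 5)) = 465 / 704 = 0.66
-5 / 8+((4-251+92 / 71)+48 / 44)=-1532249 / 6248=-245.24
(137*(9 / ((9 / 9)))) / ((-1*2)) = -1233 / 2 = -616.50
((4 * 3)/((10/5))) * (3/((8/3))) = 27/4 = 6.75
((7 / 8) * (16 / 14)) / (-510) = -1 / 510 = -0.00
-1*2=-2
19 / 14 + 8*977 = 109443 / 14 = 7817.36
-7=-7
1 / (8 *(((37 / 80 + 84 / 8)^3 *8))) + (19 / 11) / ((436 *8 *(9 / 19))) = 246266430013 / 232921968038496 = 0.00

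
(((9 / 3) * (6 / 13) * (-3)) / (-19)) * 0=0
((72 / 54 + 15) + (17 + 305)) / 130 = 203 / 78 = 2.60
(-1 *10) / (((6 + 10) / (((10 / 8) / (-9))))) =25 / 288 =0.09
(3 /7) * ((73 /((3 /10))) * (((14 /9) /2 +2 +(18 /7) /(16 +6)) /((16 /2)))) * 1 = 366095 /9702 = 37.73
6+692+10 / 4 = 1401 / 2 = 700.50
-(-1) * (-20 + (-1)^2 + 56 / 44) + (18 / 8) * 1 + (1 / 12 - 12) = -904 / 33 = -27.39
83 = 83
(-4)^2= 16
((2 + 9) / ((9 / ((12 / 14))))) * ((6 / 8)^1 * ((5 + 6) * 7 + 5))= 451 / 7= 64.43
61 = 61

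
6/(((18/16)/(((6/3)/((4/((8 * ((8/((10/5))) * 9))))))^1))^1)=768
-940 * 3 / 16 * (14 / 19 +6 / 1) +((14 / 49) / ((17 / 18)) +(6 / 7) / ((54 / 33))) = -8048315 / 6783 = -1186.54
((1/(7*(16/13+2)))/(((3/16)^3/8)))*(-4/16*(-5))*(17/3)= 4526080/11907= 380.12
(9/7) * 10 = 90/7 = 12.86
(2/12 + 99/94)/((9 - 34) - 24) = -172/6909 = -0.02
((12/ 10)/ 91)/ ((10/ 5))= 3/ 455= 0.01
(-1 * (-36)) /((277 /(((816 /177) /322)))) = 4896 /2631223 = 0.00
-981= -981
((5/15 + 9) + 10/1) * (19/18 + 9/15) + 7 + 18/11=60356/1485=40.64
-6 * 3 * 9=-162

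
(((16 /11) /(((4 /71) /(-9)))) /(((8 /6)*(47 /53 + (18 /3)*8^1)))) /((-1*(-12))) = -0.30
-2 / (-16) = 1 / 8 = 0.12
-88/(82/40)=-1760/41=-42.93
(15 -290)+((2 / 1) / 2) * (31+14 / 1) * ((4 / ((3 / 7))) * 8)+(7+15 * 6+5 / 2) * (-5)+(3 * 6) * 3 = 5283 / 2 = 2641.50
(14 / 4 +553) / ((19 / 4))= 117.16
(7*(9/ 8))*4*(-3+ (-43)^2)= 58149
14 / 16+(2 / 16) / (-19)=33 / 38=0.87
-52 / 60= -13 / 15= -0.87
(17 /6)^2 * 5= 1445 /36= 40.14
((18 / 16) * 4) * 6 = 27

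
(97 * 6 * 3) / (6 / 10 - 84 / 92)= -5577.50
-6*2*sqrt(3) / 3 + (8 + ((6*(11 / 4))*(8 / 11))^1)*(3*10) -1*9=591 -4*sqrt(3)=584.07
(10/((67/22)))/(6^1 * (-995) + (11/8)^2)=-14080/25591253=-0.00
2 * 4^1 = 8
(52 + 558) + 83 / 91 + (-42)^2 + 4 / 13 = 216145 / 91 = 2375.22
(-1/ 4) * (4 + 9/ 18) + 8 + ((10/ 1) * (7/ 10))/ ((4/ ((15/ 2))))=20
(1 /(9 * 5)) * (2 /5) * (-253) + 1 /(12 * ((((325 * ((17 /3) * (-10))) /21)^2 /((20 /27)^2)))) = -1853515901 /824191875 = -2.25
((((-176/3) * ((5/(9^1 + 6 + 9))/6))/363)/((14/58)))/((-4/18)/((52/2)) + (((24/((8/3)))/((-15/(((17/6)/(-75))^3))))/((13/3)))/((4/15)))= 942500000/345365097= 2.73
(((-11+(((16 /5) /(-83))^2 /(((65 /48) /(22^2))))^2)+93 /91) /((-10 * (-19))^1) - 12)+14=162422359535418324 /83337553212265625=1.95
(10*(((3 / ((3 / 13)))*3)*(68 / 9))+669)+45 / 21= 3617.81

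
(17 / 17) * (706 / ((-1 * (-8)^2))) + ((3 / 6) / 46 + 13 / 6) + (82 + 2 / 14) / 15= -17401 / 5152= -3.38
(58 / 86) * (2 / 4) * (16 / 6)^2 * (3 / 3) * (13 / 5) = 12064 / 1935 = 6.23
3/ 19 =0.16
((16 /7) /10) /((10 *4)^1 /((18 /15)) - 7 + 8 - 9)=6 /665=0.01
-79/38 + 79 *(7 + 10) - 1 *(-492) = 69651/38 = 1832.92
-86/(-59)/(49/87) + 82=244544/2891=84.59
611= 611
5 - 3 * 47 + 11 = -125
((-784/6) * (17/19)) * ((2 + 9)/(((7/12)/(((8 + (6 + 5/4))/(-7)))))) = 4802.95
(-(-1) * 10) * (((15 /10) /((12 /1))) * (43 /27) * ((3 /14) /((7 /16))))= 430 /441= 0.98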